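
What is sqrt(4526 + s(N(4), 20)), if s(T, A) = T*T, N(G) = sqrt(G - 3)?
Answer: 3*sqrt(503) ≈ 67.283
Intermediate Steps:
N(G) = sqrt(-3 + G)
s(T, A) = T**2
sqrt(4526 + s(N(4), 20)) = sqrt(4526 + (sqrt(-3 + 4))**2) = sqrt(4526 + (sqrt(1))**2) = sqrt(4526 + 1**2) = sqrt(4526 + 1) = sqrt(4527) = 3*sqrt(503)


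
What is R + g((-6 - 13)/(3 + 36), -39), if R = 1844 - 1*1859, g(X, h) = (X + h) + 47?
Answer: -292/39 ≈ -7.4872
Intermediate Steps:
g(X, h) = 47 + X + h
R = -15 (R = 1844 - 1859 = -15)
R + g((-6 - 13)/(3 + 36), -39) = -15 + (47 + (-6 - 13)/(3 + 36) - 39) = -15 + (47 - 19/39 - 39) = -15 + 293/39 = -292/39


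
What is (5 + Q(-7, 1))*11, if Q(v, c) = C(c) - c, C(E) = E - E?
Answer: 44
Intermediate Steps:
C(E) = 0
Q(v, c) = -c (Q(v, c) = 0 - c = -c)
(5 + Q(-7, 1))*11 = (5 - 1*1)*11 = (5 - 1)*11 = 4*11 = 44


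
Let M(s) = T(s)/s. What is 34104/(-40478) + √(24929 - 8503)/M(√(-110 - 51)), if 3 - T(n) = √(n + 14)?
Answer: -17052/20239 + I*√2644586/(3 - √(14 + I*√161)) ≈ -715.18 - 481.98*I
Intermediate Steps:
T(n) = 3 - √(14 + n) (T(n) = 3 - √(n + 14) = 3 - √(14 + n))
M(s) = (3 - √(14 + s))/s
34104/(-40478) + √(24929 - 8503)/M(√(-110 - 51)) = 34104/(-40478) + √(24929 - 8503)/(((3 - √(14 + √(-110 - 51)))/(√(-110 - 51)))) = 34104*(-1/40478) + √16426/(((3 - √(14 + √(-161)))/(√(-161)))) = -17052/20239 + √16426/(((3 - √(14 + I*√161))/((I*√161)))) = -17052/20239 + √16426/(((-I*√161/161)*(3 - √(14 + I*√161)))) = -17052/20239 + √16426/((-I*√161*(3 - √(14 + I*√161))/161)) = -17052/20239 + √16426*(I*√161/(3 - √(14 + I*√161))) = -17052/20239 + I*√2644586/(3 - √(14 + I*√161))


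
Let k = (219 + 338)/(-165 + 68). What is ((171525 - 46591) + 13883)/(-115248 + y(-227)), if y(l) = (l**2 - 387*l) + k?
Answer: 13465249/2340053 ≈ 5.7542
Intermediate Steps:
k = -557/97 (k = 557/(-97) = 557*(-1/97) = -557/97 ≈ -5.7423)
y(l) = -557/97 + l**2 - 387*l (y(l) = (l**2 - 387*l) - 557/97 = -557/97 + l**2 - 387*l)
((171525 - 46591) + 13883)/(-115248 + y(-227)) = ((171525 - 46591) + 13883)/(-115248 + (-557/97 + (-227)**2 - 387*(-227))) = (124934 + 13883)/(-115248 + (-557/97 + 51529 + 87849)) = 138817/(-115248 + 13519109/97) = 138817/(2340053/97) = 138817*(97/2340053) = 13465249/2340053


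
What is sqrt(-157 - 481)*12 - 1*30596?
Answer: -30596 + 12*I*sqrt(638) ≈ -30596.0 + 303.1*I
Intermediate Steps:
sqrt(-157 - 481)*12 - 1*30596 = sqrt(-638)*12 - 30596 = (I*sqrt(638))*12 - 30596 = 12*I*sqrt(638) - 30596 = -30596 + 12*I*sqrt(638)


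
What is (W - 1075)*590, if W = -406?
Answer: -873790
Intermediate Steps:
(W - 1075)*590 = (-406 - 1075)*590 = -1481*590 = -873790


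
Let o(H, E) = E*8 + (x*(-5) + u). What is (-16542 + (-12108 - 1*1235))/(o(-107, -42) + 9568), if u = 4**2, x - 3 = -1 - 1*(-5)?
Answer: -29885/9213 ≈ -3.2438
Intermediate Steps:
x = 7 (x = 3 + (-1 - 1*(-5)) = 3 + (-1 + 5) = 3 + 4 = 7)
u = 16
o(H, E) = -19 + 8*E (o(H, E) = E*8 + (7*(-5) + 16) = 8*E + (-35 + 16) = 8*E - 19 = -19 + 8*E)
(-16542 + (-12108 - 1*1235))/(o(-107, -42) + 9568) = (-16542 + (-12108 - 1*1235))/((-19 + 8*(-42)) + 9568) = (-16542 + (-12108 - 1235))/((-19 - 336) + 9568) = (-16542 - 13343)/(-355 + 9568) = -29885/9213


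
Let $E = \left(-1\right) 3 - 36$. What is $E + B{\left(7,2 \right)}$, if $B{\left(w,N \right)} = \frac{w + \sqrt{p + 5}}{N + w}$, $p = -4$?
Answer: $- \frac{343}{9} \approx -38.111$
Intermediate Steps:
$B{\left(w,N \right)} = \frac{1 + w}{N + w}$ ($B{\left(w,N \right)} = \frac{w + \sqrt{-4 + 5}}{N + w} = \frac{w + \sqrt{1}}{N + w} = \frac{w + 1}{N + w} = \frac{1 + w}{N + w}$)
$E = -39$ ($E = -3 - 36 = -39$)
$E + B{\left(7,2 \right)} = -39 + \frac{1 + 7}{2 + 7} = -39 + \frac{1}{9} \cdot 8 = -39 + \frac{8}{9} = - \frac{343}{9}$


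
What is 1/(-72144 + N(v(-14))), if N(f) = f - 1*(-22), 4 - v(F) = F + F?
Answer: -1/72090 ≈ -1.3872e-5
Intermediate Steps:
v(F) = 4 - 2*F (v(F) = 4 - (F + F) = 4 - 2*F)
N(f) = 22 + f (N(f) = f + 22 = 22 + f)
1/(-72144 + N(v(-14))) = 1/(-72144 + (22 + (4 - 2*(-14)))) = 1/(-72144 + (22 + (4 + 28))) = 1/(-72144 + (22 + 32)) = 1/(-72144 + 54) = 1/(-72090) = -1/72090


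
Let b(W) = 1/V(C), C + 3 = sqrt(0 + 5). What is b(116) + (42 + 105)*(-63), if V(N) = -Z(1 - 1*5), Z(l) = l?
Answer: -37043/4 ≈ -9260.8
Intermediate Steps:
C = -3 + sqrt(5) (C = -3 + sqrt(0 + 5) = -3 + sqrt(5) ≈ -0.76393)
V(N) = 4 (V(N) = -(1 - 1*5) = -(1 - 5) = -1*(-4) = 4)
b(W) = 1/4
b(116) + (42 + 105)*(-63) = 1/4 + (42 + 105)*(-63) = 1/4 + 147*(-63) = 1/4 - 9261 = -37043/4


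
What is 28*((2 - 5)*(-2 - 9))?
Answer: 924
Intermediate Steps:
28*((2 - 5)*(-2 - 9)) = 28*(-3*(-11)) = 28*33 = 924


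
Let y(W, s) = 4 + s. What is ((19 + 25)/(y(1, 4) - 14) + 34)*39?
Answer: 1040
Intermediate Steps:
((19 + 25)/(y(1, 4) - 14) + 34)*39 = ((19 + 25)/((4 + 4) - 14) + 34)*39 = (44/(8 - 14) + 34)*39 = (44/(-6) + 34)*39 = (44*(-1/6) + 34)*39 = (-22/3 + 34)*39 = (80/3)*39 = 1040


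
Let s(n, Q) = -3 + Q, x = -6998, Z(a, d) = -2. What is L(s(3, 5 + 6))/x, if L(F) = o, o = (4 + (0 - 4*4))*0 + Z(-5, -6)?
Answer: 1/3499 ≈ 0.00028580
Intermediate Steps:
o = -2 (o = (4 + (0 - 4*4))*0 - 2 = (4 + (0 - 16))*0 - 2 = (4 - 16)*0 - 2 = -12*0 - 2 = 0 - 2 = -2)
L(F) = -2
L(s(3, 5 + 6))/x = -2/(-6998) = -2*(-1/6998) = 1/3499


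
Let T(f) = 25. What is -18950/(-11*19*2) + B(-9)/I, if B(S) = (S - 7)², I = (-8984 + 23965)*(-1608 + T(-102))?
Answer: 224698841921/4956418907 ≈ 45.335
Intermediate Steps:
I = -23714923 (I = (-8984 + 23965)*(-1608 + 25) = 14981*(-1583) = -23714923)
B(S) = (-7 + S)²
-18950/(-11*19*2) + B(-9)/I = -18950/(-11*19*2) + (-7 - 9)²/(-23714923) = -18950/((-209*2)) + (-16)²*(-1/23714923) = -18950/(-418) + 256*(-1/23714923) = -18950*(-1/418) - 256/23714923 = 9475/209 - 256/23714923 = 224698841921/4956418907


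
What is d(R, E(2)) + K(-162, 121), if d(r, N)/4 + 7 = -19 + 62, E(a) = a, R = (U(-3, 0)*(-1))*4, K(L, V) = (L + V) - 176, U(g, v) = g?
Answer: -73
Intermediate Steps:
K(L, V) = -176 + L + V
R = 12 (R = -3*(-1)*4 = 3*4 = 12)
d(r, N) = 144 (d(r, N) = -28 + 4*(-19 + 62) = -28 + 4*43 = -28 + 172 = 144)
d(R, E(2)) + K(-162, 121) = 144 + (-176 - 162 + 121) = 144 - 217 = -73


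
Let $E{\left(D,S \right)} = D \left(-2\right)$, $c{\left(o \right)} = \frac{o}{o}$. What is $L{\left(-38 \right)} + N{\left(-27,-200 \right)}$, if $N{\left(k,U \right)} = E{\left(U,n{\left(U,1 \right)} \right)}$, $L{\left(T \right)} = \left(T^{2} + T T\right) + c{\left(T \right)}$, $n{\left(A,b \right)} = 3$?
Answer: $3289$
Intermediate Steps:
$c{\left(o \right)} = 1$
$E{\left(D,S \right)} = - 2 D$
$L{\left(T \right)} = 1 + 2 T^{2}$ ($L{\left(T \right)} = \left(T^{2} + T T\right) + 1 = \left(T^{2} + T^{2}\right) + 1 = 2 T^{2} + 1 = 1 + 2 T^{2}$)
$N{\left(k,U \right)} = - 2 U$
$L{\left(-38 \right)} + N{\left(-27,-200 \right)} = \left(1 + 2 \left(-38\right)^{2}\right) - -400 = \left(1 + 2 \cdot 1444\right) + 400 = \left(1 + 2888\right) + 400 = 2889 + 400 = 3289$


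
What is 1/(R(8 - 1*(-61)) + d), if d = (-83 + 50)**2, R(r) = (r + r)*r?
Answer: 1/10611 ≈ 9.4242e-5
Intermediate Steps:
R(r) = 2*r**2 (R(r) = (2*r)*r = 2*r**2)
d = 1089 (d = (-33)**2 = 1089)
1/(R(8 - 1*(-61)) + d) = 1/(2*(8 - 1*(-61))**2 + 1089) = 1/(2*(8 + 61)**2 + 1089) = 1/(2*69**2 + 1089) = 1/(2*4761 + 1089) = 1/(9522 + 1089) = 1/10611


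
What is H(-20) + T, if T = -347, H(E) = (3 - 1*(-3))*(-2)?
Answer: -359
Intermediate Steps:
H(E) = -12 (H(E) = (3 + 3)*(-2) = 6*(-2) = -12)
H(-20) + T = -12 - 347 = -359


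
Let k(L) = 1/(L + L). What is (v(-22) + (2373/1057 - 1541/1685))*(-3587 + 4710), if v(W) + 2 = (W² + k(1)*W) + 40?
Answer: 146388450507/254435 ≈ 5.7535e+5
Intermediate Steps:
k(L) = 1/(2*L)
v(W) = 38 + W² + W/2 (v(W) = -2 + ((W² + ((½)/1)*W) + 40) = -2 + ((W² + ((½)*1)*W) + 40) = -2 + ((W² + W/2) + 40) = -2 + (40 + W² + W/2) = 38 + W² + W/2)
(v(-22) + (2373/1057 - 1541/1685))*(-3587 + 4710) = ((38 + (-22)² + (½)*(-22)) + (2373/1057 - 1541/1685))*(-3587 + 4710) = ((38 + 484 - 11) + (2373*(1/1057) - 1541*1/1685))*1123 = (511 + (339/151 - 1541/1685))*1123 = (511 + 338524/254435)*1123 = (130354809/254435)*1123 = 146388450507/254435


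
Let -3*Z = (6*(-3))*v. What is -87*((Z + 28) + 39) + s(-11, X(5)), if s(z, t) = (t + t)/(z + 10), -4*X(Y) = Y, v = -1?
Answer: -10609/2 ≈ -5304.5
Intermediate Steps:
X(Y) = -Y/4
s(z, t) = 2*t/(10 + z) (s(z, t) = (2*t)/(10 + z) = 2*t/(10 + z))
Z = -6 (Z = -6*(-3)*(-1)/3 = -(-6)*(-1) = -⅓*18 = -6)
-87*((Z + 28) + 39) + s(-11, X(5)) = -87*((-6 + 28) + 39) + 2*(-¼*5)/(10 - 11) = -87*(22 + 39) + 2*(-5/4)/(-1) = -87*61 + 2*(-5/4)*(-1) = -5307 + 5/2 = -10609/2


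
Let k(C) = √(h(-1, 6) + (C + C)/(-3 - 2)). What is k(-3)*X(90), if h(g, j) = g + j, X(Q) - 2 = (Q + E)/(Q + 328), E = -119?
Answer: 807*√155/2090 ≈ 4.8072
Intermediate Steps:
X(Q) = 2 + (-119 + Q)/(328 + Q) (X(Q) = 2 + (Q - 119)/(Q + 328) = 2 + (-119 + Q)/(328 + Q))
k(C) = √(5 - 2*C/5) (k(C) = √((-1 + 6) + (C + C)/(-3 - 2)) = √(5 + (2*C)/(-5)) = √(5 + (2*C)*(-⅕)) = √(5 - 2*C/5))
k(-3)*X(90) = (√(125 - 10*(-3))/5)*(3*(179 + 90)/(328 + 90)) = (√(125 + 30)/5)*(3*269/418) = (√155/5)*(3*(1/418)*269) = (√155/5)*(807/418) = 807*√155/2090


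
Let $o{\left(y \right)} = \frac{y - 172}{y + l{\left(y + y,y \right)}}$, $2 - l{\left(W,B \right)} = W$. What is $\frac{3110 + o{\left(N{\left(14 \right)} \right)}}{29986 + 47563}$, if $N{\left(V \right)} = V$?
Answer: $\frac{18739}{465294} \approx 0.040273$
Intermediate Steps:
$l{\left(W,B \right)} = 2 - W$
$o{\left(y \right)} = \frac{-172 + y}{2 - y}$ ($o{\left(y \right)} = \frac{y - 172}{y - \left(-2 + 2 y\right)} = \frac{-172 + y}{y - \left(-2 + 2 y\right)} = \frac{-172 + y}{2 - y}$)
$\frac{3110 + o{\left(N{\left(14 \right)} \right)}}{29986 + 47563} = \frac{3110 + \frac{172 - 14}{-2 + 14}}{29986 + 47563} = \frac{3110 + \frac{172 - 14}{12}}{77549} = \left(3110 + \frac{1}{12} \cdot 158\right) \frac{1}{77549} = \left(3110 + \frac{79}{6}\right) \frac{1}{77549} = \frac{18739}{6} \cdot \frac{1}{77549} = \frac{18739}{465294}$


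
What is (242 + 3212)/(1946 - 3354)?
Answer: -157/64 ≈ -2.4531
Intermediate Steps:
(242 + 3212)/(1946 - 3354) = 3454/(-1408) = 3454*(-1/1408) = -157/64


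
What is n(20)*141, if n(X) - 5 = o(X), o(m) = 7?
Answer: 1692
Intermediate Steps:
n(X) = 12 (n(X) = 5 + 7 = 12)
n(20)*141 = 12*141 = 1692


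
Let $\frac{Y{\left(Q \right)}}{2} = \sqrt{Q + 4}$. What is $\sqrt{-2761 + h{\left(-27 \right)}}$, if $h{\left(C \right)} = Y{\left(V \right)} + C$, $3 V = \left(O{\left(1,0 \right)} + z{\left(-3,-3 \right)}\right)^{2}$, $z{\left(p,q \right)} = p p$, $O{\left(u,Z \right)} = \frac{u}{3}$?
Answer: $\frac{2 \sqrt{-6273 + \sqrt{669}}}{3} \approx 52.693 i$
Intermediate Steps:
$O{\left(u,Z \right)} = \frac{u}{3}$ ($O{\left(u,Z \right)} = u \frac{1}{3} = \frac{u}{3}$)
$z{\left(p,q \right)} = p^{2}$
$V = \frac{784}{27}$ ($V = \frac{\left(\frac{1}{3} \cdot 1 + \left(-3\right)^{2}\right)^{2}}{3} = \frac{\left(\frac{1}{3} + 9\right)^{2}}{3} = \frac{\left(\frac{28}{3}\right)^{2}}{3} = \frac{1}{3} \cdot \frac{784}{9} = \frac{784}{27} \approx 29.037$)
$Y{\left(Q \right)} = 2 \sqrt{4 + Q}$ ($Y{\left(Q \right)} = 2 \sqrt{Q + 4} = 2 \sqrt{4 + Q}$)
$h{\left(C \right)} = C + \frac{4 \sqrt{669}}{9}$ ($h{\left(C \right)} = 2 \sqrt{4 + \frac{784}{27}} + C = 2 \sqrt{\frac{892}{27}} + C = 2 \frac{2 \sqrt{669}}{9} + C = \frac{4 \sqrt{669}}{9} + C = C + \frac{4 \sqrt{669}}{9}$)
$\sqrt{-2761 + h{\left(-27 \right)}} = \sqrt{-2761 - \left(27 - \frac{4 \sqrt{669}}{9}\right)} = \sqrt{-2788 + \frac{4 \sqrt{669}}{9}}$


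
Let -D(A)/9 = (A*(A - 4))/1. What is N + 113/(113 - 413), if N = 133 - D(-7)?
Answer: 247687/300 ≈ 825.62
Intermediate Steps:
D(A) = -9*A*(-4 + A) (D(A) = -9*A*(A - 4)/1 = -9*A*(-4 + A))
N = 826 (N = 133 - 9*(-7)*(4 - 1*(-7)) = 133 - 9*(-7)*(4 + 7) = 133 - 9*(-7)*11 = 133 - 1*(-693) = 133 + 693 = 826)
N + 113/(113 - 413) = 826 + 113/(113 - 413) = 826 + 113/(-300) = 826 - 1/300*113 = 826 - 113/300 = 247687/300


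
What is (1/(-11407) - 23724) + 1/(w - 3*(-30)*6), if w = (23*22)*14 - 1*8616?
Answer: -268454723055/11315744 ≈ -23724.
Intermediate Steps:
w = -1532 (w = 506*14 - 8616 = 7084 - 8616 = -1532)
(1/(-11407) - 23724) + 1/(w - 3*(-30)*6) = (1/(-11407) - 23724) + 1/(-1532 - 3*(-30)*6) = (-1/11407 - 23724) + 1/(-1532 + 90*6) = -270619669/11407 + 1/(-1532 + 540) = -270619669/11407 + 1/(-992) = -270619669/11407 - 1/992 = -268454723055/11315744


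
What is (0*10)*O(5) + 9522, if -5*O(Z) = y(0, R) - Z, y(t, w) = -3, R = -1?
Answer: 9522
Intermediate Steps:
O(Z) = 3/5 + Z/5 (O(Z) = -(-3 - Z)/5 = 3/5 + Z/5)
(0*10)*O(5) + 9522 = (0*10)*(3/5 + (1/5)*5) + 9522 = 0*(3/5 + 1) + 9522 = 0*(8/5) + 9522 = 0 + 9522 = 9522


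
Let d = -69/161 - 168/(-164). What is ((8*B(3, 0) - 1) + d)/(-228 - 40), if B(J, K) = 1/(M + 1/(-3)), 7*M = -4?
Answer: 12605/365351 ≈ 0.034501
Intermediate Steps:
M = -4/7 (M = (⅐)*(-4) = -4/7 ≈ -0.57143)
B(J, K) = -21/19 (B(J, K) = 1/(-4/7 + 1/(-3)) = 1/(-4/7 - ⅓) = 1/(-19/21) = -21/19)
d = 171/287 (d = -69*1/161 - 168*(-1/164) = -3/7 + 42/41 = 171/287 ≈ 0.59582)
((8*B(3, 0) - 1) + d)/(-228 - 40) = ((8*(-21/19) - 1) + 171/287)/(-228 - 40) = ((-168/19 - 1) + 171/287)/(-268) = (-187/19 + 171/287)*(-1/268) = -50420/5453*(-1/268) = 12605/365351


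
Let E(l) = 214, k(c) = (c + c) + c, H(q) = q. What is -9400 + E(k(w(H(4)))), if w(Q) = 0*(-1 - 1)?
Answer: -9186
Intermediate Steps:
w(Q) = 0 (w(Q) = 0*(-2) = 0)
k(c) = 3*c (k(c) = 2*c + c = 3*c)
-9400 + E(k(w(H(4)))) = -9400 + 214 = -9186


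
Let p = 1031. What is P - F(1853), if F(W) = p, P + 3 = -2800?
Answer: -3834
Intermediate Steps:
P = -2803 (P = -3 - 2800 = -2803)
F(W) = 1031
P - F(1853) = -2803 - 1*1031 = -2803 - 1031 = -3834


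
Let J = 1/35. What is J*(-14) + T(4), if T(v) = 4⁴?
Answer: 1278/5 ≈ 255.60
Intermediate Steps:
T(v) = 256
J = 1/35 ≈ 0.028571
J*(-14) + T(4) = (1/35)*(-14) + 256 = -⅖ + 256 = 1278/5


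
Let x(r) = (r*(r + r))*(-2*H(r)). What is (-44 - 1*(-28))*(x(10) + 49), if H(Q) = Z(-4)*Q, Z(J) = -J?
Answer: 255216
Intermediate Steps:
H(Q) = 4*Q (H(Q) = (-1*(-4))*Q = 4*Q)
x(r) = -16*r³ (x(r) = (r*(r + r))*(-8*r) = (r*(2*r))*(-8*r) = (2*r²)*(-8*r) = -16*r³)
(-44 - 1*(-28))*(x(10) + 49) = (-44 - 1*(-28))*(-16*10³ + 49) = (-44 + 28)*(-16*1000 + 49) = -16*(-16000 + 49) = -16*(-15951) = 255216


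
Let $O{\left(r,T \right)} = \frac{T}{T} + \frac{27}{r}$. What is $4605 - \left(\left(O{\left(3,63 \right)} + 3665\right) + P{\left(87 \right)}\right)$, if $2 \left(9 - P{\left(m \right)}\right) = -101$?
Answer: $\frac{1741}{2} \approx 870.5$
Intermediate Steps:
$P{\left(m \right)} = \frac{119}{2}$ ($P{\left(m \right)} = 9 - - \frac{101}{2} = 9 + \frac{101}{2} = \frac{119}{2}$)
$O{\left(r,T \right)} = 1 + \frac{27}{r}$
$4605 - \left(\left(O{\left(3,63 \right)} + 3665\right) + P{\left(87 \right)}\right) = 4605 - \left(\left(\frac{27 + 3}{3} + 3665\right) + \frac{119}{2}\right) = 4605 - \left(\left(\frac{1}{3} \cdot 30 + 3665\right) + \frac{119}{2}\right) = 4605 - \left(\left(10 + 3665\right) + \frac{119}{2}\right) = 4605 - \left(3675 + \frac{119}{2}\right) = 4605 - \frac{7469}{2} = \frac{1741}{2}$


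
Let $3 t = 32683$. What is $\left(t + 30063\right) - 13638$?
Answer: $\frac{81958}{3} \approx 27319.0$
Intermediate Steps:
$t = \frac{32683}{3}$ ($t = \frac{1}{3} \cdot 32683 = \frac{32683}{3} \approx 10894.0$)
$\left(t + 30063\right) - 13638 = \left(\frac{32683}{3} + 30063\right) - 13638 = \frac{122872}{3} - 13638 = \frac{81958}{3}$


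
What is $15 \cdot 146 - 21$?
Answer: $2169$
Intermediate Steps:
$15 \cdot 146 - 21 = 2190 - 21 = 2169$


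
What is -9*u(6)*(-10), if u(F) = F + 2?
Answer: 720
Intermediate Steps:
u(F) = 2 + F
-9*u(6)*(-10) = -9*(2 + 6)*(-10) = -9*8*(-10) = -72*(-10) = 720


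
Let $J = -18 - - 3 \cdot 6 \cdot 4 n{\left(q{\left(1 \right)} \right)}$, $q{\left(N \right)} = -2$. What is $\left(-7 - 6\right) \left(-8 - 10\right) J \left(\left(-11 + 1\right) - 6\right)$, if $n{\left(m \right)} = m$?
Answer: $606528$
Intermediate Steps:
$J = -162$ ($J = -18 - - 3 \cdot 6 \cdot 4 \left(-2\right) = -18 - \left(-3\right) 24 \left(-2\right) = -18 - \left(-72\right) \left(-2\right) = -18 - 144 = -162$)
$\left(-7 - 6\right) \left(-8 - 10\right) J \left(\left(-11 + 1\right) - 6\right) = \left(-7 - 6\right) \left(-8 - 10\right) \left(-162\right) \left(\left(-11 + 1\right) - 6\right) = \left(-13\right) \left(-18\right) \left(-162\right) \left(-10 - 6\right) = 234 \left(-162\right) \left(-16\right) = \left(-37908\right) \left(-16\right) = 606528$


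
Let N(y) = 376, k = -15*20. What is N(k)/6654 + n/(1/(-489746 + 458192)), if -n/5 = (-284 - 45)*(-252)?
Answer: 43518474697508/3327 ≈ 1.3080e+10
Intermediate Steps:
k = -300
n = -414540 (n = -5*(-284 - 45)*(-252) = -(-1645)*(-252) = -5*82908 = -414540)
N(k)/6654 + n/(1/(-489746 + 458192)) = 376/6654 - 414540/(1/(-489746 + 458192)) = 376*(1/6654) - 414540/(1/(-31554)) = 188/3327 - 414540/(-1/31554) = 188/3327 - 414540*(-31554) = 188/3327 + 13080395160 = 43518474697508/3327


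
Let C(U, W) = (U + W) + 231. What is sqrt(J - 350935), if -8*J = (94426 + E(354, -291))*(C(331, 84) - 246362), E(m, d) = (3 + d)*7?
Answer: sqrt(2837976010) ≈ 53273.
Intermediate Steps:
C(U, W) = 231 + U + W
E(m, d) = 21 + 7*d
J = 2838326945 (J = -(94426 + (21 + 7*(-291)))*((231 + 331 + 84) - 246362)/8 = -(94426 + (21 - 2037))*(646 - 246362)/8 = -(94426 - 2016)*(-245716)/8 = -46205*(-245716)/4 = -1/8*(-22706615560) = 2838326945)
sqrt(J - 350935) = sqrt(2838326945 - 350935) = sqrt(2837976010)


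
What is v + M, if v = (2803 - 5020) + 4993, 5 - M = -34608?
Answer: 37389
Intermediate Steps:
M = 34613 (M = 5 - 1*(-34608) = 5 + 34608 = 34613)
v = 2776 (v = -2217 + 4993 = 2776)
v + M = 2776 + 34613 = 37389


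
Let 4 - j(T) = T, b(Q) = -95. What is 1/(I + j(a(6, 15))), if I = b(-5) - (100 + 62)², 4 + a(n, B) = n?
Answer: -1/26337 ≈ -3.7969e-5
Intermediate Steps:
a(n, B) = -4 + n
I = -26339 (I = -95 - (100 + 62)² = -95 - 1*162² = -95 - 1*26244 = -95 - 26244 = -26339)
j(T) = 4 - T
1/(I + j(a(6, 15))) = 1/(-26339 + (4 - (-4 + 6))) = 1/(-26339 + (4 - 1*2)) = 1/(-26339 + (4 - 2)) = 1/(-26339 + 2) = 1/(-26337) = -1/26337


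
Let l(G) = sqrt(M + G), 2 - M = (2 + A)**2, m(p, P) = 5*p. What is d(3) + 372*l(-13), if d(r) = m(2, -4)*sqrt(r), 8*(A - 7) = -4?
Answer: 10*sqrt(3) + 558*I*sqrt(37) ≈ 17.32 + 3394.2*I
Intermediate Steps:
A = 13/2 (A = 7 + (1/8)*(-4) = 7 - 1/2 = 13/2 ≈ 6.5000)
M = -281/4 (M = 2 - (2 + 13/2)**2 = 2 - (17/2)**2 = 2 - 1*289/4 = 2 - 289/4 = -281/4 ≈ -70.250)
l(G) = sqrt(-281/4 + G)
d(r) = 10*sqrt(r) (d(r) = (5*2)*sqrt(r) = 10*sqrt(r))
d(3) + 372*l(-13) = 10*sqrt(3) + 372*(sqrt(-281 + 4*(-13))/2) = 10*sqrt(3) + 372*(sqrt(-281 - 52)/2) = 10*sqrt(3) + 372*(sqrt(-333)/2) = 10*sqrt(3) + 372*((3*I*sqrt(37))/2) = 10*sqrt(3) + 372*(3*I*sqrt(37)/2) = 10*sqrt(3) + 558*I*sqrt(37)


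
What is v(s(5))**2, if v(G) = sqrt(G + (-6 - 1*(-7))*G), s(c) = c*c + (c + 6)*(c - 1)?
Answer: 138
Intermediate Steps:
s(c) = c**2 + (-1 + c)*(6 + c) (s(c) = c**2 + (6 + c)*(-1 + c) = c**2 + (-1 + c)*(6 + c))
v(G) = sqrt(2)*sqrt(G) (v(G) = sqrt(G + (-6 + 7)*G) = sqrt(G + 1*G) = sqrt(G + G) = sqrt(2*G) = sqrt(2)*sqrt(G))
v(s(5))**2 = (sqrt(2)*sqrt(-6 + 2*5**2 + 5*5))**2 = (sqrt(2)*sqrt(-6 + 2*25 + 25))**2 = (sqrt(2)*sqrt(-6 + 50 + 25))**2 = (sqrt(2)*sqrt(69))**2 = (sqrt(138))**2 = 138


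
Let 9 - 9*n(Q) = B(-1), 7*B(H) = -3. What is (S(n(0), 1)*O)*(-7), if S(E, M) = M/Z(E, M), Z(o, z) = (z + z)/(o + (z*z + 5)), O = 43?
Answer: -3182/3 ≈ -1060.7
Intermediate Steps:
B(H) = -3/7 (B(H) = (⅐)*(-3) = -3/7)
n(Q) = 22/21 (n(Q) = 1 - ⅑*(-3/7) = 1 + 1/21 = 22/21)
Z(o, z) = 2*z/(5 + o + z²) (Z(o, z) = (2*z)/(o + (z² + 5)) = (2*z)/(o + (5 + z²)) = (2*z)/(5 + o + z²) = 2*z/(5 + o + z²))
S(E, M) = 5/2 + E/2 + M²/2 (S(E, M) = M/((2*M/(5 + E + M²))) = M*((5 + E + M²)/(2*M)) = 5/2 + E/2 + M²/2)
(S(n(0), 1)*O)*(-7) = ((5/2 + (½)*(22/21) + (½)*1²)*43)*(-7) = ((5/2 + 11/21 + (½)*1)*43)*(-7) = ((5/2 + 11/21 + ½)*43)*(-7) = ((74/21)*43)*(-7) = (3182/21)*(-7) = -3182/3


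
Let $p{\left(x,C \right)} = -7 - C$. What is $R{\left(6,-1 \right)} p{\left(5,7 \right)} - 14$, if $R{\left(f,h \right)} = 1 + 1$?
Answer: $-42$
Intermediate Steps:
$R{\left(f,h \right)} = 2$
$R{\left(6,-1 \right)} p{\left(5,7 \right)} - 14 = 2 \left(-7 - 7\right) - 14 = 2 \left(-14\right) - 14 = -28 - 14 = -42$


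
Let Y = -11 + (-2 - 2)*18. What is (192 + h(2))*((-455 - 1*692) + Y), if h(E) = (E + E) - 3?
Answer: -237390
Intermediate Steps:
h(E) = -3 + 2*E (h(E) = 2*E - 3 = -3 + 2*E)
Y = -83 (Y = -11 - 4*18 = -11 - 72 = -83)
(192 + h(2))*((-455 - 1*692) + Y) = (192 + (-3 + 2*2))*((-455 - 1*692) - 83) = (192 + (-3 + 4))*((-455 - 692) - 83) = (192 + 1)*(-1147 - 83) = 193*(-1230) = -237390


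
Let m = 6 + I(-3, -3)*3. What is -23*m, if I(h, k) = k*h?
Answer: -759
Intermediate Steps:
I(h, k) = h*k
m = 33 (m = 6 - 3*(-3)*3 = 6 + 9*3 = 6 + 27 = 33)
-23*m = -23*33 = -759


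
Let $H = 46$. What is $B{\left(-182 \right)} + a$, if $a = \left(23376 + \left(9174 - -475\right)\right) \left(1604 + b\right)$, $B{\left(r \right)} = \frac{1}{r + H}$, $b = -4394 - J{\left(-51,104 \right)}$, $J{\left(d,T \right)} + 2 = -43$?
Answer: $- \frac{12328893001}{136} \approx -9.0654 \cdot 10^{7}$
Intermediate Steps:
$J{\left(d,T \right)} = -45$ ($J{\left(d,T \right)} = -2 - 43 = -45$)
$b = -4349$ ($b = -4394 - -45 = -4394 + 45 = -4349$)
$B{\left(r \right)} = \frac{1}{46 + r}$ ($B{\left(r \right)} = \frac{1}{r + 46} = \frac{1}{46 + r}$)
$a = -90653625$ ($a = \left(23376 + \left(9174 - -475\right)\right) \left(1604 - 4349\right) = \left(23376 + \left(9174 + 475\right)\right) \left(-2745\right) = \left(23376 + 9649\right) \left(-2745\right) = 33025 \left(-2745\right) = -90653625$)
$B{\left(-182 \right)} + a = \frac{1}{46 - 182} - 90653625 = \frac{1}{-136} - 90653625 = - \frac{1}{136} - 90653625 = - \frac{12328893001}{136}$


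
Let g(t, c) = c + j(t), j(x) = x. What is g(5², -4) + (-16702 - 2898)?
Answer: -19579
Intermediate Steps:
g(t, c) = c + t
g(5², -4) + (-16702 - 2898) = (-4 + 5²) + (-16702 - 2898) = (-4 + 25) - 19600 = 21 - 19600 = -19579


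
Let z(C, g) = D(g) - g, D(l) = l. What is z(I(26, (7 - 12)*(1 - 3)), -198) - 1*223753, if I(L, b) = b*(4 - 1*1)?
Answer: -223753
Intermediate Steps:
I(L, b) = 3*b (I(L, b) = b*(4 - 1) = b*3 = 3*b)
z(C, g) = 0 (z(C, g) = g - g = 0)
z(I(26, (7 - 12)*(1 - 3)), -198) - 1*223753 = 0 - 1*223753 = 0 - 223753 = -223753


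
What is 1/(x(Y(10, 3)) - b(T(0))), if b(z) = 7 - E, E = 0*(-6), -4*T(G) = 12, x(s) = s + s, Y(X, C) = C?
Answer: -1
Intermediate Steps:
x(s) = 2*s
T(G) = -3 (T(G) = -¼*12 = -3)
E = 0
b(z) = 7 (b(z) = 7 - 1*0 = 7 + 0 = 7)
1/(x(Y(10, 3)) - b(T(0))) = 1/(2*3 - 1*7) = 1/(6 - 7) = 1/(-1) = -1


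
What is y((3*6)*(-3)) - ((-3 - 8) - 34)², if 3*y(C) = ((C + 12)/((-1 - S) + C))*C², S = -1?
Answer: -1269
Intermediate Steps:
y(C) = C*(12 + C)/3 (y(C) = (((C + 12)/((-1 - 1*(-1)) + C))*C²)/3 = (((12 + C)/((-1 + 1) + C))*C²)/3 = (((12 + C)/(0 + C))*C²)/3 = (((12 + C)/C)*C²)/3 = (C*(12 + C))/3 = C*(12 + C)/3)
y((3*6)*(-3)) - ((-3 - 8) - 34)² = ((3*6)*(-3))*(12 + (3*6)*(-3))/3 - ((-3 - 8) - 34)² = (18*(-3))*(12 + 18*(-3))/3 - (-11 - 34)² = (⅓)*(-54)*(12 - 54) - 1*(-45)² = (⅓)*(-54)*(-42) - 1*2025 = 756 - 2025 = -1269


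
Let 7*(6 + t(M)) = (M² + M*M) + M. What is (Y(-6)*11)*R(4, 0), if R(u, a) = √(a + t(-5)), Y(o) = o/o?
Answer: 11*√21/7 ≈ 7.2012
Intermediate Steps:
t(M) = -6 + M/7 + 2*M²/7 (t(M) = -6 + ((M² + M*M) + M)/7 = -6 + ((M² + M²) + M)/7 = -6 + (2*M² + M)/7 = -6 + (M + 2*M²)/7 = -6 + (M/7 + 2*M²/7) = -6 + M/7 + 2*M²/7)
Y(o) = 1
R(u, a) = √(3/7 + a) (R(u, a) = √(a + (-6 + (⅐)*(-5) + (2/7)*(-5)²)) = √(a + (-6 - 5/7 + (2/7)*25)) = √(a + (-6 - 5/7 + 50/7)) = √(a + 3/7) = √(3/7 + a))
(Y(-6)*11)*R(4, 0) = (1*11)*(√(21 + 49*0)/7) = 11*(√(21 + 0)/7) = 11*(√21/7) = 11*√21/7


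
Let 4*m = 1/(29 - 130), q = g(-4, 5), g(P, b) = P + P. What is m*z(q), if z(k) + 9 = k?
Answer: 17/404 ≈ 0.042079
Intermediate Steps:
g(P, b) = 2*P
q = -8 (q = 2*(-4) = -8)
z(k) = -9 + k
m = -1/404 (m = 1/(4*(29 - 130)) = (1/4)/(-101) = (1/4)*(-1/101) = -1/404 ≈ -0.0024752)
m*z(q) = -(-9 - 8)/404 = -1/404*(-17) = 17/404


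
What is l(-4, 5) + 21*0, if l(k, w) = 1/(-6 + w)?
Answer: -1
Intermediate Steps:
l(-4, 5) + 21*0 = 1/(-6 + 5) + 21*0 = 1/(-1) + 0 = -1 + 0 = -1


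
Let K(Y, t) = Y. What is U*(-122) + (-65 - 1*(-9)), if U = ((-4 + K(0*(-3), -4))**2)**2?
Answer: -31288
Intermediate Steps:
U = 256 (U = ((-4 + 0*(-3))**2)**2 = ((-4 + 0)**2)**2 = ((-4)**2)**2 = 16**2 = 256)
U*(-122) + (-65 - 1*(-9)) = 256*(-122) + (-65 - 1*(-9)) = -31232 + (-65 + 9) = -31232 - 56 = -31288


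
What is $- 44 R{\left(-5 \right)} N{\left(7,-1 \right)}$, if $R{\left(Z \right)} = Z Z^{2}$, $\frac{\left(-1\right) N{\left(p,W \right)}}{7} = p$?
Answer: $-269500$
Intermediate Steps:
$N{\left(p,W \right)} = - 7 p$
$R{\left(Z \right)} = Z^{3}$
$- 44 R{\left(-5 \right)} N{\left(7,-1 \right)} = - 44 \left(-5\right)^{3} \left(\left(-7\right) 7\right) = \left(-44\right) \left(-125\right) \left(-49\right) = 5500 \left(-49\right) = -269500$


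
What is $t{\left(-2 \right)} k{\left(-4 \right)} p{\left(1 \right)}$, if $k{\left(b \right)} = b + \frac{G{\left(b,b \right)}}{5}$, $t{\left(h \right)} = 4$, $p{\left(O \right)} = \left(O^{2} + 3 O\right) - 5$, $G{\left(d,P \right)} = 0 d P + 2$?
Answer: $\frac{72}{5} \approx 14.4$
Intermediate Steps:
$G{\left(d,P \right)} = 2$ ($G{\left(d,P \right)} = 0 P + 2 = 0 + 2 = 2$)
$p{\left(O \right)} = -5 + O^{2} + 3 O$
$k{\left(b \right)} = \frac{2}{5} + b$ ($k{\left(b \right)} = b + \frac{2}{5} = \frac{2}{5} + b$)
$t{\left(-2 \right)} k{\left(-4 \right)} p{\left(1 \right)} = 4 \left(\frac{2}{5} - 4\right) \left(-5 + 1^{2} + 3 \cdot 1\right) = 4 \left(- \frac{18}{5}\right) \left(-5 + 1 + 3\right) = \left(- \frac{72}{5}\right) \left(-1\right) = \frac{72}{5}$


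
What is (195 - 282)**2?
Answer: 7569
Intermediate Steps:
(195 - 282)**2 = (-87)**2 = 7569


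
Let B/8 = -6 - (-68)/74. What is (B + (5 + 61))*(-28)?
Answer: -26264/37 ≈ -709.84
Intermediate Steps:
B = -1504/37 (B = 8*(-6 - (-68)/74) = 8*(-6 - 1*(-34/37)) = 8*(-6 + 34/37) = 8*(-188/37) = -1504/37 ≈ -40.649)
(B + (5 + 61))*(-28) = (-1504/37 + (5 + 61))*(-28) = (-1504/37 + 66)*(-28) = (938/37)*(-28) = -26264/37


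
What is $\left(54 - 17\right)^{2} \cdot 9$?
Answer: $12321$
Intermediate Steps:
$\left(54 - 17\right)^{2} \cdot 9 = 37^{2} \cdot 9 = 1369 \cdot 9 = 12321$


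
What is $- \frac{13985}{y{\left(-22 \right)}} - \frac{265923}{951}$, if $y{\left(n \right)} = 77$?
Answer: $- \frac{11258602}{24409} \approx -461.25$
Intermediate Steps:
$- \frac{13985}{y{\left(-22 \right)}} - \frac{265923}{951} = - \frac{13985}{77} - \frac{265923}{951} = \left(-13985\right) \frac{1}{77} - \frac{88641}{317} = - \frac{13985}{77} - \frac{88641}{317} = - \frac{11258602}{24409}$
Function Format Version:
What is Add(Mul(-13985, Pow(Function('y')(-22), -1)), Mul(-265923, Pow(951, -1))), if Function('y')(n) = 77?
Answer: Rational(-11258602, 24409) ≈ -461.25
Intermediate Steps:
Add(Mul(-13985, Pow(Function('y')(-22), -1)), Mul(-265923, Pow(951, -1))) = Add(Mul(-13985, Pow(77, -1)), Mul(-265923, Pow(951, -1))) = Add(Mul(-13985, Rational(1, 77)), Mul(-265923, Rational(1, 951))) = Add(Rational(-13985, 77), Rational(-88641, 317)) = Rational(-11258602, 24409)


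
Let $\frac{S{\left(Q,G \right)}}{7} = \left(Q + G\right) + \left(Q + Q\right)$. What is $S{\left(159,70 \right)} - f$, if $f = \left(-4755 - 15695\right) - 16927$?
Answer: $41206$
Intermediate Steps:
$S{\left(Q,G \right)} = 7 G + 21 Q$ ($S{\left(Q,G \right)} = 7 \left(\left(Q + G\right) + \left(Q + Q\right)\right) = 7 \left(\left(G + Q\right) + 2 Q\right) = 7 \left(G + 3 Q\right) = 7 G + 21 Q$)
$f = -37377$ ($f = -20450 - 16927 = -37377$)
$S{\left(159,70 \right)} - f = \left(7 \cdot 70 + 21 \cdot 159\right) - -37377 = \left(490 + 3339\right) + 37377 = 3829 + 37377 = 41206$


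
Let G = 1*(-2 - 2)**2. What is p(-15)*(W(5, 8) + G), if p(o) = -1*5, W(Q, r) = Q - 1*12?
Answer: -45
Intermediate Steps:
W(Q, r) = -12 + Q (W(Q, r) = Q - 12 = -12 + Q)
p(o) = -5
G = 16 (G = 1*(-4)**2 = 1*16 = 16)
p(-15)*(W(5, 8) + G) = -5*((-12 + 5) + 16) = -5*(-7 + 16) = -5*9 = -45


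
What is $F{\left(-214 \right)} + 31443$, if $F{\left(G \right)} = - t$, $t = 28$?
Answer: $31415$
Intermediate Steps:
$F{\left(G \right)} = -28$ ($F{\left(G \right)} = \left(-1\right) 28 = -28$)
$F{\left(-214 \right)} + 31443 = -28 + 31443 = 31415$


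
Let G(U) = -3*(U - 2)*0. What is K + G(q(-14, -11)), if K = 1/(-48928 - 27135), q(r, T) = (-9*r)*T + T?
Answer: -1/76063 ≈ -1.3147e-5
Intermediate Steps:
q(r, T) = T - 9*T*r (q(r, T) = -9*T*r + T = T - 9*T*r)
K = -1/76063 (K = 1/(-76063) = -1/76063 ≈ -1.3147e-5)
G(U) = 0 (G(U) = -3*(-2 + U)*0 = (6 - 3*U)*0 = 0)
K + G(q(-14, -11)) = -1/76063 + 0 = -1/76063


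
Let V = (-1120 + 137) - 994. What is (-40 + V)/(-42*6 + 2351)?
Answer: -2017/2099 ≈ -0.96093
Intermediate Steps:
V = -1977 (V = -983 - 994 = -1977)
(-40 + V)/(-42*6 + 2351) = (-40 - 1977)/(-42*6 + 2351) = -2017/(-252 + 2351) = -2017/2099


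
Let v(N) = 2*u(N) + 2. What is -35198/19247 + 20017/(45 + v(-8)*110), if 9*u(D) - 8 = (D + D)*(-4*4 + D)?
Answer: 347982041/1705765375 ≈ 0.20400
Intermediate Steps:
u(D) = 8/9 + 2*D*(-16 + D)/9 (u(D) = 8/9 + ((D + D)*(-4*4 + D))/9 = 8/9 + ((2*D)*(-16 + D))/9 = 8/9 + (2*D*(-16 + D))/9 = 8/9 + 2*D*(-16 + D)/9)
v(N) = 34/9 - 64*N/9 + 4*N²/9 (v(N) = 2*(8/9 - 32*N/9 + 2*N²/9) + 2 = (16/9 - 64*N/9 + 4*N²/9) + 2 = 34/9 - 64*N/9 + 4*N²/9)
-35198/19247 + 20017/(45 + v(-8)*110) = -35198/19247 + 20017/(45 + (34/9 - 64/9*(-8) + (4/9)*(-8)²)*110) = -35198*1/19247 + 20017/(45 + (34/9 + 512/9 + (4/9)*64)*110) = -35198/19247 + 20017/(45 + (34/9 + 512/9 + 256/9)*110) = -35198/19247 + 20017/(45 + (802/9)*110) = -35198/19247 + 20017/(45 + 88220/9) = -35198/19247 + 20017/(88625/9) = -35198/19247 + 20017*(9/88625) = -35198/19247 + 180153/88625 = 347982041/1705765375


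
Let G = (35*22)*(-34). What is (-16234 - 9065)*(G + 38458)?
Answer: -310621122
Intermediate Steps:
G = -26180 (G = 770*(-34) = -26180)
(-16234 - 9065)*(G + 38458) = (-16234 - 9065)*(-26180 + 38458) = -25299*12278 = -310621122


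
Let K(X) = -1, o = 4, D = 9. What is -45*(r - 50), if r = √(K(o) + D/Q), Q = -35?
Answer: 2250 - 18*I*√385/7 ≈ 2250.0 - 50.455*I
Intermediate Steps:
r = 2*I*√385/35 (r = √(-1 + 9/(-35)) = √(-1 + 9*(-1/35)) = √(-1 - 9/35) = √(-44/35) = 2*I*√385/35 ≈ 1.1212*I)
-45*(r - 50) = -45*(2*I*√385/35 - 50) = -45*(-50 + 2*I*√385/35) = 2250 - 18*I*√385/7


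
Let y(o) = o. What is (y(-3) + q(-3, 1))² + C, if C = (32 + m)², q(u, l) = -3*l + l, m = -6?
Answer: 701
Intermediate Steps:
q(u, l) = -2*l
C = 676 (C = (32 - 6)² = 26² = 676)
(y(-3) + q(-3, 1))² + C = (-3 - 2*1)² + 676 = (-3 - 2)² + 676 = (-5)² + 676 = 25 + 676 = 701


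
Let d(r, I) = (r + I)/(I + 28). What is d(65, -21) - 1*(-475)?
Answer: 3369/7 ≈ 481.29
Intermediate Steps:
d(r, I) = (I + r)/(28 + I)
d(65, -21) - 1*(-475) = (-21 + 65)/(28 - 21) - 1*(-475) = 44/7 + 475 = 3369/7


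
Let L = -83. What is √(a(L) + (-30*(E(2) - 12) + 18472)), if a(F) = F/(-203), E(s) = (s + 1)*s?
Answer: √768647117/203 ≈ 136.57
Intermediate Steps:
E(s) = s*(1 + s) (E(s) = (1 + s)*s = s*(1 + s))
a(F) = -F/203 (a(F) = F*(-1/203) = -F/203)
√(a(L) + (-30*(E(2) - 12) + 18472)) = √(-1/203*(-83) + (-30*(2*(1 + 2) - 12) + 18472)) = √(83/203 + (-30*(2*3 - 12) + 18472)) = √(83/203 + (-30*(6 - 12) + 18472)) = √(83/203 + (-30*(-6) + 18472)) = √(83/203 + (180 + 18472)) = √(83/203 + 18652) = √(3786439/203) = √768647117/203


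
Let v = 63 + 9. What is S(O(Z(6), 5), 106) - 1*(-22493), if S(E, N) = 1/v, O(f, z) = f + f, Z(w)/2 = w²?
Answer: 1619497/72 ≈ 22493.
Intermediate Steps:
Z(w) = 2*w²
O(f, z) = 2*f
v = 72
S(E, N) = 1/72
S(O(Z(6), 5), 106) - 1*(-22493) = 1/72 - 1*(-22493) = 1/72 + 22493 = 1619497/72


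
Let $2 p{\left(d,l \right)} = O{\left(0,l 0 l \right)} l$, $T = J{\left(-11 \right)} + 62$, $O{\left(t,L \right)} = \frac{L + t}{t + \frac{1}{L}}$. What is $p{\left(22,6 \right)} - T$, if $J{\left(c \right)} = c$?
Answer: $-51$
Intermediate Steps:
$O{\left(t,L \right)} = \frac{L + t}{t + \frac{1}{L}}$
$T = 51$ ($T = -11 + 62 = 51$)
$p{\left(d,l \right)} = 0$ ($p{\left(d,l \right)} = \frac{\frac{l 0 l \left(l 0 l + 0\right)}{1 + l 0 l 0} l}{2} = \frac{\frac{0 l \left(0 l + 0\right)}{1 + 0 l 0} l}{2} = \frac{\frac{0 \left(0 + 0\right)}{1 + 0 \cdot 0} l}{2} = \frac{0 \frac{1}{1 + 0} \cdot 0 l}{2} = \frac{0 \cdot 1^{-1} \cdot 0 l}{2} = \frac{0 \cdot 1 \cdot 0 l}{2} = \frac{0 l}{2} = \frac{1}{2} \cdot 0 = 0$)
$p{\left(22,6 \right)} - T = 0 - 51 = -51$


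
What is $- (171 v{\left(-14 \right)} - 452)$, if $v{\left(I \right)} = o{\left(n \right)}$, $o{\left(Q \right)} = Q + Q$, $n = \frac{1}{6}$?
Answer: $395$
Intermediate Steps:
$n = \frac{1}{6} \approx 0.16667$
$o{\left(Q \right)} = 2 Q$
$v{\left(I \right)} = \frac{1}{3}$ ($v{\left(I \right)} = 2 \cdot \frac{1}{6} = \frac{1}{3}$)
$- (171 v{\left(-14 \right)} - 452) = - (171 \cdot \frac{1}{3} - 452) = - (57 - 452) = \left(-1\right) \left(-395\right) = 395$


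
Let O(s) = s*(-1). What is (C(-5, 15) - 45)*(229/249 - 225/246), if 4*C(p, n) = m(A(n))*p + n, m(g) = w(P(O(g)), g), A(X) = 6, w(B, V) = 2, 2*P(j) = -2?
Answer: -18025/81672 ≈ -0.22070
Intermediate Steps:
O(s) = -s
P(j) = -1 (P(j) = (½)*(-2) = -1)
m(g) = 2
C(p, n) = p/2 + n/4 (C(p, n) = (2*p + n)/4 = (n + 2*p)/4 = p/2 + n/4)
(C(-5, 15) - 45)*(229/249 - 225/246) = (((½)*(-5) + (¼)*15) - 45)*(229/249 - 225/246) = ((-5/2 + 15/4) - 45)*(229*(1/249) - 225*1/246) = (5/4 - 45)*(229/249 - 75/82) = -175/4*103/20418 = -18025/81672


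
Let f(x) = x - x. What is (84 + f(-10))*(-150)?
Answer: -12600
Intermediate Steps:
f(x) = 0
(84 + f(-10))*(-150) = (84 + 0)*(-150) = 84*(-150) = -12600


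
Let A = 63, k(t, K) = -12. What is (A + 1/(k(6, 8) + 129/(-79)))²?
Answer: 4593043984/1159929 ≈ 3959.8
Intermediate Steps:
(A + 1/(k(6, 8) + 129/(-79)))² = (63 + 1/(-12 + 129/(-79)))² = (63 + 1/(-12 + 129*(-1/79)))² = (63 + 1/(-12 - 129/79))² = (63 + 1/(-1077/79))² = (63 - 79/1077)² = (67772/1077)² = 4593043984/1159929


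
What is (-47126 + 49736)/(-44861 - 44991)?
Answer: -1305/44926 ≈ -0.029048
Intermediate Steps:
(-47126 + 49736)/(-44861 - 44991) = 2610/(-89852) = 2610*(-1/89852) = -1305/44926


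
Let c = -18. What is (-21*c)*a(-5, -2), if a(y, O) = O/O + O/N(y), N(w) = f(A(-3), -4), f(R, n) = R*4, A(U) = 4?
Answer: 1323/4 ≈ 330.75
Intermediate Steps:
f(R, n) = 4*R
N(w) = 16 (N(w) = 4*4 = 16)
a(y, O) = 1 + O/16 (a(y, O) = O/O + O/16 = 1 + O*(1/16) = 1 + O/16)
(-21*c)*a(-5, -2) = (-21*(-18))*(1 + (1/16)*(-2)) = 378*(1 - ⅛) = 378*(7/8) = 1323/4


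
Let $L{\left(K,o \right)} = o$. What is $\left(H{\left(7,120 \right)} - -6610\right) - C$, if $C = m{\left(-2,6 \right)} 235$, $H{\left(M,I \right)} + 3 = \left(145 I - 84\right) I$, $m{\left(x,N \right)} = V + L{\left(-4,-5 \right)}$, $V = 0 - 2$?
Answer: $2086172$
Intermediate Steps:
$V = -2$ ($V = 0 - 2 = -2$)
$m{\left(x,N \right)} = -7$ ($m{\left(x,N \right)} = -2 - 5 = -7$)
$H{\left(M,I \right)} = -3 + I \left(-84 + 145 I\right)$ ($H{\left(M,I \right)} = -3 + \left(145 I - 84\right) I = -3 + \left(-84 + 145 I\right) I = -3 + I \left(-84 + 145 I\right)$)
$C = -1645$ ($C = \left(-7\right) 235 = -1645$)
$\left(H{\left(7,120 \right)} - -6610\right) - C = \left(\left(-3 - 10080 + 145 \cdot 120^{2}\right) - -6610\right) - -1645 = \left(\left(-3 - 10080 + 145 \cdot 14400\right) + 6610\right) + 1645 = \left(\left(-3 - 10080 + 2088000\right) + 6610\right) + 1645 = \left(2077917 + 6610\right) + 1645 = 2084527 + 1645 = 2086172$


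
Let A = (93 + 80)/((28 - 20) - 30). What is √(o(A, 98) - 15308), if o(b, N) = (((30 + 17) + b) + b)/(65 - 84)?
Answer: 6*I*√18576129/209 ≈ 123.73*I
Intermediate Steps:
A = -173/22 (A = 173/(8 - 30) = 173/(-22) = 173*(-1/22) = -173/22 ≈ -7.8636)
o(b, N) = -47/19 - 2*b/19 (o(b, N) = ((47 + b) + b)/(-19) = (47 + 2*b)*(-1/19) = -47/19 - 2*b/19)
√(o(A, 98) - 15308) = √((-47/19 - 2/19*(-173/22)) - 15308) = √((-47/19 + 173/209) - 15308) = √(-344/209 - 15308) = √(-3199716/209) = 6*I*√18576129/209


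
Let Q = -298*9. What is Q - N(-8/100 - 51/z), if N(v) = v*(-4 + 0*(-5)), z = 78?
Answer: -872604/325 ≈ -2684.9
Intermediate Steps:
Q = -2682
N(v) = -4*v (N(v) = v*(-4 + 0) = v*(-4) = -4*v)
Q - N(-8/100 - 51/z) = -2682 - (-4)*(-8/100 - 51/78) = -2682 - (-4)*(-8*1/100 - 51*1/78) = -2682 - (-4)*(-2/25 - 17/26) = -2682 - (-4)*(-477)/650 = -2682 - 1*954/325 = -2682 - 954/325 = -872604/325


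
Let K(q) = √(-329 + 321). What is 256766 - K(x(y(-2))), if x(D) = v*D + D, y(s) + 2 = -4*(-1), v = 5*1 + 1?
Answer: 256766 - 2*I*√2 ≈ 2.5677e+5 - 2.8284*I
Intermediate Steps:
v = 6 (v = 5 + 1 = 6)
y(s) = 2 (y(s) = -2 - 4*(-1) = -2 + 4 = 2)
x(D) = 7*D (x(D) = 6*D + D = 7*D)
K(q) = 2*I*√2 (K(q) = √(-8) = 2*I*√2)
256766 - K(x(y(-2))) = 256766 - 2*I*√2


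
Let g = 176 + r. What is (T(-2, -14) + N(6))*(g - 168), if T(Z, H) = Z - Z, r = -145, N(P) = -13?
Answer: 1781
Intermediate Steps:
T(Z, H) = 0
g = 31 (g = 176 - 145 = 31)
(T(-2, -14) + N(6))*(g - 168) = (0 - 13)*(31 - 168) = -13*(-137) = 1781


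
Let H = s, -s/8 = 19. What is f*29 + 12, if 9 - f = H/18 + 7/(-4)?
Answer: 20471/36 ≈ 568.64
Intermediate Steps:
s = -152 (s = -8*19 = -152)
H = -152
f = 691/36 (f = 9 - (-152/18 + 7/(-4)) = 9 - (-152*1/18 + 7*(-¼)) = 9 - (-76/9 - 7/4) = 9 - 1*(-367/36) = 9 + 367/36 = 691/36 ≈ 19.194)
f*29 + 12 = (691/36)*29 + 12 = 20039/36 + 12 = 20471/36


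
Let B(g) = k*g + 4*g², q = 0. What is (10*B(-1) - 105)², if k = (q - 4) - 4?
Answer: 225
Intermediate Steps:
k = -8 (k = (0 - 4) - 4 = -4 - 4 = -8)
B(g) = -8*g + 4*g²
(10*B(-1) - 105)² = (10*(4*(-1)*(-2 - 1)) - 105)² = (10*(4*(-1)*(-3)) - 105)² = (10*12 - 105)² = (120 - 105)² = 15² = 225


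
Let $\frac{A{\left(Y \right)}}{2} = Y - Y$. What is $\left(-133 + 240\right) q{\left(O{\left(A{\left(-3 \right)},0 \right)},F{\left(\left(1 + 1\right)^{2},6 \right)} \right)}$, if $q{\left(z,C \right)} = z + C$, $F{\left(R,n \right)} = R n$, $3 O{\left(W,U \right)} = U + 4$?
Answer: $\frac{8132}{3} \approx 2710.7$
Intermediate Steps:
$A{\left(Y \right)} = 0$ ($A{\left(Y \right)} = 2 \left(Y - Y\right) = 2 \cdot 0 = 0$)
$O{\left(W,U \right)} = \frac{4}{3} + \frac{U}{3}$ ($O{\left(W,U \right)} = \frac{U + 4}{3} = \frac{4 + U}{3} = \frac{4}{3} + \frac{U}{3}$)
$q{\left(z,C \right)} = C + z$
$\left(-133 + 240\right) q{\left(O{\left(A{\left(-3 \right)},0 \right)},F{\left(\left(1 + 1\right)^{2},6 \right)} \right)} = \left(-133 + 240\right) \left(\left(1 + 1\right)^{2} \cdot 6 + \left(\frac{4}{3} + \frac{1}{3} \cdot 0\right)\right) = 107 \left(2^{2} \cdot 6 + \left(\frac{4}{3} + 0\right)\right) = 107 \left(4 \cdot 6 + \frac{4}{3}\right) = 107 \left(24 + \frac{4}{3}\right) = 107 \cdot \frac{76}{3} = \frac{8132}{3}$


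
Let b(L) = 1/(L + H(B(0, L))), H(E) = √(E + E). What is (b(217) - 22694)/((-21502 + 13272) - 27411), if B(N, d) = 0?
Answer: 4924597/7734097 ≈ 0.63674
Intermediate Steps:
H(E) = √2*√E (H(E) = √(2*E) = √2*√E)
b(L) = 1/L (b(L) = 1/(L + √2*√0) = 1/(L + √2*0) = 1/(L + 0) = 1/L)
(b(217) - 22694)/((-21502 + 13272) - 27411) = (1/217 - 22694)/((-21502 + 13272) - 27411) = (1/217 - 22694)/(-8230 - 27411) = -4924597/217/(-35641) = -4924597/217*(-1/35641) = 4924597/7734097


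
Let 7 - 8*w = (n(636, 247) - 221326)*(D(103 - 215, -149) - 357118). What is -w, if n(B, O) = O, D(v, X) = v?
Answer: 78976051163/8 ≈ 9.8720e+9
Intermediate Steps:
w = -78976051163/8 (w = 7/8 - (247 - 221326)*((103 - 215) - 357118)/8 = 7/8 - (-221079)*(-112 - 357118)/8 = 7/8 - (-221079)*(-357230)/8 = 7/8 - ⅛*78976051170 = 7/8 - 39488025585/4 = -78976051163/8 ≈ -9.8720e+9)
-w = -1*(-78976051163/8) = 78976051163/8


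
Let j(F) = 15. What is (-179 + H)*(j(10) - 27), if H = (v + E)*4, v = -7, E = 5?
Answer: 2244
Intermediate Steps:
H = -8 (H = (-7 + 5)*4 = -2*4 = -8)
(-179 + H)*(j(10) - 27) = (-179 - 8)*(15 - 27) = -187*(-12) = 2244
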